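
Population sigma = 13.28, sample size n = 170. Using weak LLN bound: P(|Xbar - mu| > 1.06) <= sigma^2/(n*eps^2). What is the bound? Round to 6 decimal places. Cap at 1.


bound = min(1, sigma^2/(n*eps^2))
sigma^2 = 13.28^2 = 176.3584
n*eps^2 = 170 * 1.06^2 = 170 * 1.1236 = 191.012
sigma^2/(n*eps^2) = 176.3584 / 191.012 ≈ 0.92328440

0.923284


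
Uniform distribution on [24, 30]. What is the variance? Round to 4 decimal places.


Var = (b-a)^2 / 12
(b-a)^2 = (30 - 24)^2 = 36
Var = 36/12 = 3

3.0000


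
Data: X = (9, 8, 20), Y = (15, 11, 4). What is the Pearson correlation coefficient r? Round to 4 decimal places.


r = sum((xi-xbar)(yi-ybar)) / sqrt(sum((xi-xbar)^2) * sum((yi-ybar)^2))
n = 3, xbar = 37/3 ≈ 12.333333, ybar = 30/3 = 10
Sxy = sum((xi-xbar)(yi-ybar)) = -67
Sxx = sum((xi-xbar)^2) = 266/3 ≈ 88.666667
Syy = sum((yi-ybar)^2) = 62
sqrt(Sxx*Syy) ≈ 74.144004
r = Sxy / sqrt(Sxx*Syy) = -67 / 74.144004 ≈ -0.903647

-0.9036


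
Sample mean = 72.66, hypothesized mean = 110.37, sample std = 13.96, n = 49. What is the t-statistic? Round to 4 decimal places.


t = (xbar - mu0) / (s/sqrt(n))
xbar - mu0 = 72.66 - 110.37 = -37.71
sqrt(49) = 7
s/sqrt(n) = 13.96 / 7 = 349/175 ≈ 1.99428571
t = -37.71 / 1.99428571 = -26397/1396 ≈ -18.909026

-18.9090


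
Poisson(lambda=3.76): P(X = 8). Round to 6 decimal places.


P = e^(-lam) * lam^k / k!
e^(-3.76) ≈ 0.02328374
lam^k = 3.76^8 ≈ 39948.709956
k! = 8! = 40320
P = 0.02328374 * 39948.709956 / 40320 ≈ 0.023069

0.023069


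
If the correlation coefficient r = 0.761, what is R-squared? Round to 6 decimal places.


R^2 = r^2 = (0.761)^2 = 0.579121

0.579121


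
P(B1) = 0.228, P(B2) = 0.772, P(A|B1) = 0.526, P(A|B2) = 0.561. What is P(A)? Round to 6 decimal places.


P(A) = P(A|B1)*P(B1) + P(A|B2)*P(B2)
P(A|B1)*P(B1) = 0.526 * 0.228 = 0.119928
P(A|B2)*P(B2) = 0.561 * 0.772 = 0.433092
P(A) = 0.119928 + 0.433092 = 0.55302

0.553020


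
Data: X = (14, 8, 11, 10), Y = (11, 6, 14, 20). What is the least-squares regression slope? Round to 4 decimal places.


b = sum((xi-xbar)(yi-ybar)) / sum((xi-xbar)^2)
n = 4, xbar = 43/4 = 10.75, ybar = 51/4 = 12.75
Sxy = sum((xi-xbar)(yi-ybar)) = 7.75
Sxx = sum((xi-xbar)^2) = 18.75
b = Sxy / Sxx = 31/75 ≈ 0.413333

0.4133


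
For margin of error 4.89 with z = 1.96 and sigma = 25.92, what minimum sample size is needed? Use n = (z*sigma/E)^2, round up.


z*sigma/E = 1.96 * 25.92 / 4.89 = 42336/4075 ≈ 10.389202
(z*sigma/E)^2 ≈ 107.935528
round up: n = 108

108


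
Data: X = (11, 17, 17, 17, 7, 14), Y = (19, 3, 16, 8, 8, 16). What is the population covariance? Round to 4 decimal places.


Cov = (1/n)*sum((xi-xbar)(yi-ybar))
n = 6, xbar = 83/6 ≈ 13.833333, ybar = 70/6 = 35/3 ≈ 11.666667
sum((xi-xbar)(yi-ybar)) = -61/3 ≈ -20.333333
Cov = -20.333333 / 6 = -61/18 ≈ -3.388889

-3.3889


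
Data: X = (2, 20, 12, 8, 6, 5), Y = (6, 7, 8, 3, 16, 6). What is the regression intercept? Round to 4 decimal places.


a = ybar - b*xbar, where b = sum((xi-xbar)(yi-ybar)) / sum((xi-xbar)^2)
n = 6, xbar = 53/6 ≈ 8.833333, ybar = 46/6 = 23/3 ≈ 7.666667
Sxy = sum((xi-xbar)(yi-ybar)) = -25/3 ≈ -8.333333
Sxx = sum((xi-xbar)^2) = 1229/6 ≈ 204.833333
b = Sxy / Sxx = -50/1229 ≈ -0.040683
a = 7.666667 - (-0.040683) * 8.833333 = 9864/1229 ≈ 8.026037

8.0260


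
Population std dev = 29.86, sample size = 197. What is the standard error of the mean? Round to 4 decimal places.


SE = sigma / sqrt(n)
sqrt(197) ≈ 14.035669
SE = 29.86 / 14.035669 ≈ 2.127437

2.1274


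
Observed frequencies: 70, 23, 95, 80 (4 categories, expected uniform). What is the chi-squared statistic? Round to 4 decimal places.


chi2 = sum((O-E)^2/E), E = total/4
total = 268, E = 268/4 = 67
(70 - 67)^2 / 67 = 9 / 67 = 9/67 ≈ 0.134328
(23 - 67)^2 / 67 = 1936 / 67 = 1936/67 ≈ 28.895522
(95 - 67)^2 / 67 = 784 / 67 = 784/67 ≈ 11.701493
(80 - 67)^2 / 67 = 169 / 67 = 169/67 ≈ 2.522388
chi2 = 2898/67 ≈ 43.253731

43.2537


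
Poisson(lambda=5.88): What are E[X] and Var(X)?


E[X] = Var(X) = lambda = 5.88

5.88, 5.88


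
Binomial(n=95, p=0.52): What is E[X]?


E[X] = n*p = 95 * 0.52 = 49.4

49.4


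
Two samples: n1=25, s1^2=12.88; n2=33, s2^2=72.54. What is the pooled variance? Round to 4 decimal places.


sp^2 = ((n1-1)*s1^2 + (n2-1)*s2^2)/(n1+n2-2)
(n1-1)*s1^2 = 24 * 12.88 = 309.12
(n2-1)*s2^2 = 32 * 72.54 = 2321.28
numerator = 309.12 + 2321.28 = 2630.4
n1+n2-2 = 56
sp^2 = 2630.4 / 56 = 1644/35 ≈ 46.971429

46.9714


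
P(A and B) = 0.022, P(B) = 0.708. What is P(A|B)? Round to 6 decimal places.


P(A|B) = P(A and B) / P(B) = 0.022 / 0.708 = 11/354 ≈ 0.03107345

0.031073


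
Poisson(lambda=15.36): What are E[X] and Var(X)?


E[X] = Var(X) = lambda = 15.36

15.36, 15.36


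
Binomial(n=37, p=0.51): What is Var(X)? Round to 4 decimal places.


Var = n*p*(1-p) = 37 * 0.51 * 0.49 = 9.2463

9.2463


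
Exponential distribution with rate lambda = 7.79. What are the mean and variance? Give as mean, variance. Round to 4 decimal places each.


mean = 1/lam, var = 1/lam^2
mean = 1 / 7.79 = 100/779 ≈ 0.128370
lam^2 = 7.79^2 = 60.6841
var = 1 / 60.6841 ≈ 0.016479

0.1284, 0.0165


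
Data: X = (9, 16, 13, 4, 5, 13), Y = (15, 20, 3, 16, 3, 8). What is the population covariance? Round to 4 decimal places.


Cov = (1/n)*sum((xi-xbar)(yi-ybar))
n = 6, xbar = 60/6 = 10, ybar = 65/6 ≈ 10.833333
sum((xi-xbar)(yi-ybar)) = 27
Cov = 27 / 6 = 4.5

4.5000


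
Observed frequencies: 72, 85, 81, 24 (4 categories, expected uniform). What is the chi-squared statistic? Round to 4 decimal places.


chi2 = sum((O-E)^2/E), E = total/4
total = 262, E = 262/4 = 65.5
(72 - 65.5)^2 / 65.5 = 42.25 / 65.5 = 169/262 ≈ 0.645038
(85 - 65.5)^2 / 65.5 = 380.25 / 65.5 = 1521/262 ≈ 5.805344
(81 - 65.5)^2 / 65.5 = 240.25 / 65.5 = 961/262 ≈ 3.667939
(24 - 65.5)^2 / 65.5 = 1722.25 / 65.5 = 6889/262 ≈ 26.293893
chi2 = 4770/131 ≈ 36.412214

36.4122


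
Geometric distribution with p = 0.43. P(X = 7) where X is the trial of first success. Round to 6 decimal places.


P = (1-p)^(k-1) * p
(1-p)^(k-1) = 0.57^6 ≈ 0.03429645
P = 0.03429645 * 0.43 ≈ 0.01474747

0.014747


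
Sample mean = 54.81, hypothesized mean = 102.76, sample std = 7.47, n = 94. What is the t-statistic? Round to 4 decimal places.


t = (xbar - mu0) / (s/sqrt(n))
xbar - mu0 = 54.81 - 102.76 = -47.95
sqrt(94) ≈ 9.69535971
s/sqrt(n) = 7.47 / 9.69535971 ≈ 0.77047167
t = -47.95 / 0.77047167 ≈ -62.234605

-62.2346


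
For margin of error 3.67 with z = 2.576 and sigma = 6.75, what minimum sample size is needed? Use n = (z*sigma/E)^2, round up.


z*sigma/E = 2.576 * 6.75 / 3.67 = 8694/1835 ≈ 4.737875
(z*sigma/E)^2 ≈ 22.447456
round up: n = 23

23


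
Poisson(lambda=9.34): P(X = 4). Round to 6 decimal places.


P = e^(-lam) * lam^k / k!
e^(-9.34) ≈ 0.00008783944
lam^k = 9.34^4 ≈ 7610.049907
k! = 4! = 24
P = 0.00008783944 * 7610.049907 / 24 ≈ 0.027853

0.027853


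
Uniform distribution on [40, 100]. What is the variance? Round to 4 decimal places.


Var = (b-a)^2 / 12
(b-a)^2 = (100 - 40)^2 = 3600
Var = 3600/12 = 300

300.0000


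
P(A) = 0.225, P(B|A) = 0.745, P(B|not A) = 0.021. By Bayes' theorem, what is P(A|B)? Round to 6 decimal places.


P(A|B) = P(B|A)*P(A) / P(B), P(B) = P(B|A)*P(A) + P(B|not A)*P(not A)
P(B|A)*P(A) = 0.745 * 0.225 = 0.167625
P(B|not A)*P(not A) = 0.021 * 0.775 = 0.016275
P(B) = 0.167625 + 0.016275 = 0.1839
P(A|B) = 0.167625 / 0.1839 = 2235/2452 ≈ 0.91150082

0.911501


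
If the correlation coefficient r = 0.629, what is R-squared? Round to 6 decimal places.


R^2 = r^2 = (0.629)^2 = 0.395641

0.395641


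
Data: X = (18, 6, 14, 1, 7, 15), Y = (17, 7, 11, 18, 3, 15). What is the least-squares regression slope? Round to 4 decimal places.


b = sum((xi-xbar)(yi-ybar)) / sum((xi-xbar)^2)
n = 6, xbar = 61/6 ≈ 10.166667, ybar = 71/6 ≈ 11.833333
Sxy = sum((xi-xbar)(yi-ybar)) = 265/6 ≈ 44.166667
Sxx = sum((xi-xbar)^2) = 1265/6 ≈ 210.833333
b = Sxy / Sxx = 53/253 ≈ 0.209486

0.2095


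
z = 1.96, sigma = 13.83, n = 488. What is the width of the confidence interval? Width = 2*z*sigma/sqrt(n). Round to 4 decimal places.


width = 2*z*sigma/sqrt(n)
2*z*sigma = 2 * 1.96 * 13.83 = 54.2136
sqrt(488) ≈ 22.090722
width = 54.2136 / 22.090722 ≈ 2.454134

2.4541


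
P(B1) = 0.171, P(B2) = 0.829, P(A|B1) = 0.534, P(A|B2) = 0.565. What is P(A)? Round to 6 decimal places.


P(A) = P(A|B1)*P(B1) + P(A|B2)*P(B2)
P(A|B1)*P(B1) = 0.534 * 0.171 = 0.091314
P(A|B2)*P(B2) = 0.565 * 0.829 = 0.468385
P(A) = 0.091314 + 0.468385 = 0.559699

0.559699


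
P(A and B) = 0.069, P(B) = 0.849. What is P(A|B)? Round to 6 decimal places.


P(A|B) = P(A and B) / P(B) = 0.069 / 0.849 = 23/283 ≈ 0.08127208

0.081272


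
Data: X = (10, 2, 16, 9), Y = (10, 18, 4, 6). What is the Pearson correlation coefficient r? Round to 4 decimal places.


r = sum((xi-xbar)(yi-ybar)) / sqrt(sum((xi-xbar)^2) * sum((yi-ybar)^2))
n = 4, xbar = 37/4 = 9.25, ybar = 38/4 = 9.5
Sxy = sum((xi-xbar)(yi-ybar)) = -97.5
Sxx = sum((xi-xbar)^2) = 98.75
Syy = sum((yi-ybar)^2) = 115
sqrt(Sxx*Syy) ≈ 106.565707
r = Sxy / sqrt(Sxx*Syy) = -97.5 / 106.565707 ≈ -0.914928

-0.9149


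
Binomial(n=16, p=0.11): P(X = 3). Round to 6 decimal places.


P = C(n,k) * p^k * (1-p)^(n-k)
C(16,3) = 560
p^k = 0.11^3 = 0.001331
(1-p)^(n-k) = 0.89^13 ≈ 0.2198215
P = 560 * 0.001331 * 0.2198215 ≈ 0.163846

0.163846


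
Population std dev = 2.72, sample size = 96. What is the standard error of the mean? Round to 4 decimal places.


SE = sigma / sqrt(n)
sqrt(96) ≈ 9.797959
SE = 2.72 / 9.797959 ≈ 0.277609

0.2776


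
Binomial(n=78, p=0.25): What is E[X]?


E[X] = n*p = 78 * 0.25 = 19.5

19.5


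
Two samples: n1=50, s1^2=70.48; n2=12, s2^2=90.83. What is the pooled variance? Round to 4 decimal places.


sp^2 = ((n1-1)*s1^2 + (n2-1)*s2^2)/(n1+n2-2)
(n1-1)*s1^2 = 49 * 70.48 = 3453.52
(n2-1)*s2^2 = 11 * 90.83 = 999.13
numerator = 3453.52 + 999.13 = 4452.65
n1+n2-2 = 60
sp^2 = 4452.65 / 60 = 89053/1200 ≈ 74.210833

74.2108


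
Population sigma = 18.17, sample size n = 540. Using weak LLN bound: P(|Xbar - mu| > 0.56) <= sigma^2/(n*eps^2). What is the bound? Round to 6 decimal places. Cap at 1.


bound = min(1, sigma^2/(n*eps^2))
sigma^2 = 18.17^2 = 330.1489
n*eps^2 = 540 * 0.56^2 = 540 * 0.3136 = 169.344
sigma^2/(n*eps^2) = 330.1489 / 169.344 ≈ 1.94957542
this exceeds 1, so the bound is capped at 1

1.000000


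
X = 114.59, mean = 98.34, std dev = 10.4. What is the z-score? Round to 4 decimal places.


z = (X - mu) / sigma
X - mu = 114.59 - 98.34 = 16.25
z = 16.25 / 10.4 = 1.5625

1.5625


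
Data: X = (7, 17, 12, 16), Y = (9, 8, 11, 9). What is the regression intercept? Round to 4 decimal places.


a = ybar - b*xbar, where b = sum((xi-xbar)(yi-ybar)) / sum((xi-xbar)^2)
n = 4, xbar = 52/4 = 13, ybar = 37/4 = 9.25
Sxy = sum((xi-xbar)(yi-ybar)) = -6
Sxx = sum((xi-xbar)^2) = 62
b = Sxy / Sxx = -3/31 ≈ -0.096774
a = 9.25 - (-0.096774) * 13 = 1303/124 ≈ 10.508065

10.5081


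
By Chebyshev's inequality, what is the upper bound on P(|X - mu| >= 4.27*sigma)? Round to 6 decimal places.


P <= 1/k^2
k^2 = 4.27^2 = 18.2329
1/k^2 = 1 / 18.2329 ≈ 0.05484591

0.054846


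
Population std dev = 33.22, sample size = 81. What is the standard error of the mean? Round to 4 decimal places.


SE = sigma / sqrt(n)
sqrt(81) = 9
SE = 33.22 / 9 = 1661/450 ≈ 3.691111

3.6911


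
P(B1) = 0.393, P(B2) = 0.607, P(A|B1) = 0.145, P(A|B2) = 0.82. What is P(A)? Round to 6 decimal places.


P(A) = P(A|B1)*P(B1) + P(A|B2)*P(B2)
P(A|B1)*P(B1) = 0.145 * 0.393 = 0.056985
P(A|B2)*P(B2) = 0.82 * 0.607 = 0.49774
P(A) = 0.056985 + 0.49774 = 0.554725

0.554725


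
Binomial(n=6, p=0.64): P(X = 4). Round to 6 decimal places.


P = C(n,k) * p^k * (1-p)^(n-k)
C(6,4) = 15
p^k = 0.64^4 ≈ 0.1677722
(1-p)^(n-k) = 0.36^2 = 0.1296
P = 15 * 0.1677722 * 0.1296 ≈ 0.326149

0.326149


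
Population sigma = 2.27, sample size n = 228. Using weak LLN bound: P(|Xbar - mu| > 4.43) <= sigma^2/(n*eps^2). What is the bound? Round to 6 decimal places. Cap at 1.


bound = min(1, sigma^2/(n*eps^2))
sigma^2 = 2.27^2 = 5.1529
n*eps^2 = 228 * 4.43^2 = 228 * 19.6249 = 4474.4772
sigma^2/(n*eps^2) = 5.1529 / 4474.4772 ≈ 0.00115162

0.001152


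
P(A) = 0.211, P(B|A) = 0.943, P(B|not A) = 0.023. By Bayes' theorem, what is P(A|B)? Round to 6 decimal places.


P(A|B) = P(B|A)*P(A) / P(B), P(B) = P(B|A)*P(A) + P(B|not A)*P(not A)
P(B|A)*P(A) = 0.943 * 0.211 = 0.198973
P(B|not A)*P(not A) = 0.023 * 0.789 = 0.018147
P(B) = 0.198973 + 0.018147 = 0.21712
P(A|B) = 0.198973 / 0.21712 = 8651/9440 ≈ 0.91641949

0.916419


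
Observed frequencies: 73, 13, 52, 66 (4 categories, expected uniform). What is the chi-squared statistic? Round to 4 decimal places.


chi2 = sum((O-E)^2/E), E = total/4
total = 204, E = 204/4 = 51
(73 - 51)^2 / 51 = 484 / 51 = 484/51 ≈ 9.490196
(13 - 51)^2 / 51 = 1444 / 51 = 1444/51 ≈ 28.313725
(52 - 51)^2 / 51 = 1 / 51 = 1/51 ≈ 0.019608
(66 - 51)^2 / 51 = 225 / 51 = 75/17 ≈ 4.411765
chi2 = 718/17 ≈ 42.235294

42.2353


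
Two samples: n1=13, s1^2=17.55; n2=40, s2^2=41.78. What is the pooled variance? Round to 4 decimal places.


sp^2 = ((n1-1)*s1^2 + (n2-1)*s2^2)/(n1+n2-2)
(n1-1)*s1^2 = 12 * 17.55 = 210.6
(n2-1)*s2^2 = 39 * 41.78 = 1629.42
numerator = 210.6 + 1629.42 = 1840.02
n1+n2-2 = 51
sp^2 = 1840.02 / 51 = 30667/850 ≈ 36.078824

36.0788


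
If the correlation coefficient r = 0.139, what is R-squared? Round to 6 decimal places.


R^2 = r^2 = (0.139)^2 = 0.019321

0.019321


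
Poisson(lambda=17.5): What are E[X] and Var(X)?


E[X] = Var(X) = lambda = 17.5

17.5, 17.5


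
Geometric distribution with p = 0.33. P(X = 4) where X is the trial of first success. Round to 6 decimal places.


P = (1-p)^(k-1) * p
(1-p)^(k-1) = 0.67^3 = 0.300763
P = 0.300763 * 0.33 = 0.09925179

0.099252


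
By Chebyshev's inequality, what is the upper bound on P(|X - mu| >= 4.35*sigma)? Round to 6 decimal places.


P <= 1/k^2
k^2 = 4.35^2 = 18.9225
1/k^2 = 1 / 18.9225 = 400/7569 ≈ 0.05284714

0.052847


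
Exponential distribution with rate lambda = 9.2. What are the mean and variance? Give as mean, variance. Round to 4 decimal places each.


mean = 1/lam, var = 1/lam^2
mean = 1 / 9.2 = 5/46 ≈ 0.108696
lam^2 = 9.2^2 = 84.64
var = 1 / 84.64 = 25/2116 ≈ 0.011815

0.1087, 0.0118


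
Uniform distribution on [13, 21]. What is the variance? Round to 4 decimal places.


Var = (b-a)^2 / 12
(b-a)^2 = (21 - 13)^2 = 64
Var = 64/12 ≈ 5.333333

5.3333


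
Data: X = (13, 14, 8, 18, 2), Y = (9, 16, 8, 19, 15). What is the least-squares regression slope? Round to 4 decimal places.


b = sum((xi-xbar)(yi-ybar)) / sum((xi-xbar)^2)
n = 5, xbar = 55/5 = 11, ybar = 67/5 = 13.4
Sxy = sum((xi-xbar)(yi-ybar)) = 40
Sxx = sum((xi-xbar)^2) = 152
b = Sxy / Sxx = 5/19 ≈ 0.263158

0.2632


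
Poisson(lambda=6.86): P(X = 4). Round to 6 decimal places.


P = e^(-lam) * lam^k / k!
e^(-6.86) ≈ 0.001048914
lam^k = 6.86^4 ≈ 2214.605952
k! = 4! = 24
P = 0.001048914 * 2214.605952 / 24 ≈ 0.096789

0.096789


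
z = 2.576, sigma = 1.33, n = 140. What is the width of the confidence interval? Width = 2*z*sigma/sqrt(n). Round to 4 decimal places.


width = 2*z*sigma/sqrt(n)
2*z*sigma = 2 * 2.576 * 1.33 = 6.85216
sqrt(140) ≈ 11.832160
width = 6.85216 / 11.832160 ≈ 0.579113

0.5791


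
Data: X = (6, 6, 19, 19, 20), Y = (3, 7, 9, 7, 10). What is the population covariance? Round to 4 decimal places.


Cov = (1/n)*sum((xi-xbar)(yi-ybar))
n = 5, xbar = 70/5 = 14, ybar = 36/5 = 7.2
sum((xi-xbar)(yi-ybar)) = 60
Cov = 60 / 5 = 12

12.0000


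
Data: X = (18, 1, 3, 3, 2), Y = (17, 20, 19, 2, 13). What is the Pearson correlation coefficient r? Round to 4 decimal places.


r = sum((xi-xbar)(yi-ybar)) / sqrt(sum((xi-xbar)^2) * sum((yi-ybar)^2))
n = 5, xbar = 27/5 = 5.4, ybar = 71/5 = 14.2
Sxy = sum((xi-xbar)(yi-ybar)) = 31.6
Sxx = sum((xi-xbar)^2) = 201.2
Syy = sum((yi-ybar)^2) = 214.8
sqrt(Sxx*Syy) ≈ 207.888816
r = Sxy / sqrt(Sxx*Syy) = 31.6 / 207.888816 ≈ 0.152004

0.1520


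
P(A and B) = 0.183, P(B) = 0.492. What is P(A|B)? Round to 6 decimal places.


P(A|B) = P(A and B) / P(B) = 0.183 / 0.492 = 61/164 ≈ 0.37195122

0.371951


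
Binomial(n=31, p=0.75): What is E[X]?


E[X] = n*p = 31 * 0.75 = 23.25

23.25


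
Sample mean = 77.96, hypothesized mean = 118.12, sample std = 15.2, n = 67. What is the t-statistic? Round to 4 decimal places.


t = (xbar - mu0) / (s/sqrt(n))
xbar - mu0 = 77.96 - 118.12 = -40.16
sqrt(67) ≈ 8.18535277
s/sqrt(n) = 15.2 / 8.18535277 ≈ 1.85697555
t = -40.16 / 1.85697555 ≈ -21.626564

-21.6266


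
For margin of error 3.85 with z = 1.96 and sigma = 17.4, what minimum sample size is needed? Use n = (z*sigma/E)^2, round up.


z*sigma/E = 1.96 * 17.4 / 3.85 = 2436/275 ≈ 8.858182
(z*sigma/E)^2 ≈ 78.467385
round up: n = 79

79


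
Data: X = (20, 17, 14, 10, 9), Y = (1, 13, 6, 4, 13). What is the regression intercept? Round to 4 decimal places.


a = ybar - b*xbar, where b = sum((xi-xbar)(yi-ybar)) / sum((xi-xbar)^2)
n = 5, xbar = 70/5 = 14, ybar = 37/5 = 7.4
Sxy = sum((xi-xbar)(yi-ybar)) = -36
Sxx = sum((xi-xbar)^2) = 86
b = Sxy / Sxx = -18/43 ≈ -0.418605
a = 7.4 - (-0.418605) * 14 = 2851/215 ≈ 13.260465

13.2605


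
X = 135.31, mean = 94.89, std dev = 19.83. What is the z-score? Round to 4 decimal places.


z = (X - mu) / sigma
X - mu = 135.31 - 94.89 = 40.42
z = 40.42 / 19.83 = 4042/1983 ≈ 2.038326

2.0383


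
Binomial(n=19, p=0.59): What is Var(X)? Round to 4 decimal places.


Var = n*p*(1-p) = 19 * 0.59 * 0.41 = 4.5961

4.5961


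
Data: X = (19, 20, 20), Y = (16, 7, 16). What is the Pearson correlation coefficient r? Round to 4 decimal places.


r = sum((xi-xbar)(yi-ybar)) / sqrt(sum((xi-xbar)^2) * sum((yi-ybar)^2))
n = 3, xbar = 59/3 ≈ 19.666667, ybar = 39/3 = 13
Sxy = sum((xi-xbar)(yi-ybar)) = -3
Sxx = sum((xi-xbar)^2) = 2/3 ≈ 0.666667
Syy = sum((yi-ybar)^2) = 54
sqrt(Sxx*Syy) = 6
r = Sxy / sqrt(Sxx*Syy) = -3 / 6 = -0.5

-0.5000


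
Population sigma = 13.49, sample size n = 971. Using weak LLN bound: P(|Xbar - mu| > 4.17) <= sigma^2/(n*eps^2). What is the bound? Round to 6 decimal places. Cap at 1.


bound = min(1, sigma^2/(n*eps^2))
sigma^2 = 13.49^2 = 181.9801
n*eps^2 = 971 * 4.17^2 = 971 * 17.3889 = 16884.6219
sigma^2/(n*eps^2) = 181.9801 / 16884.6219 ≈ 0.01077786

0.010778


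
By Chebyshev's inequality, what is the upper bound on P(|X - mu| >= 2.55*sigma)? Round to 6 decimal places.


P <= 1/k^2
k^2 = 2.55^2 = 6.5025
1/k^2 = 1 / 6.5025 = 400/2601 ≈ 0.15378700

0.153787


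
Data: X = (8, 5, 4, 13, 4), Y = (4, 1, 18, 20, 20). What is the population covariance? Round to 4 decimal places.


Cov = (1/n)*sum((xi-xbar)(yi-ybar))
n = 5, xbar = 34/5 = 6.8, ybar = 63/5 = 12.6
sum((xi-xbar)(yi-ybar)) = 20.6
Cov = 20.6 / 5 = 4.12

4.1200


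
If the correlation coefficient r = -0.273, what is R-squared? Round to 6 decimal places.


R^2 = r^2 = (-0.273)^2 = 0.074529

0.074529


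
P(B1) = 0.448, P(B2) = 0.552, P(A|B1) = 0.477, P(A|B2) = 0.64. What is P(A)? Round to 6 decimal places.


P(A) = P(A|B1)*P(B1) + P(A|B2)*P(B2)
P(A|B1)*P(B1) = 0.477 * 0.448 = 0.213696
P(A|B2)*P(B2) = 0.64 * 0.552 = 0.35328
P(A) = 0.213696 + 0.35328 = 0.566976

0.566976


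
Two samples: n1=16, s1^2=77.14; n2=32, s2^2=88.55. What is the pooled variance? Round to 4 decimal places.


sp^2 = ((n1-1)*s1^2 + (n2-1)*s2^2)/(n1+n2-2)
(n1-1)*s1^2 = 15 * 77.14 = 1157.1
(n2-1)*s2^2 = 31 * 88.55 = 2745.05
numerator = 1157.1 + 2745.05 = 3902.15
n1+n2-2 = 46
sp^2 = 3902.15 / 46 = 78043/920 ≈ 84.829348

84.8293


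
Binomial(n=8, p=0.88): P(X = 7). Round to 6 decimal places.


P = C(n,k) * p^k * (1-p)^(n-k)
C(8,7) = 8
p^k = 0.88^7 ≈ 0.4086756
(1-p)^(n-k) = 0.12^1 = 0.12
P = 8 * 0.4086756 * 0.12 ≈ 0.392329

0.392329


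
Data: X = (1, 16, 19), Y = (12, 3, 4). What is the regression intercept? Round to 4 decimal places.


a = ybar - b*xbar, where b = sum((xi-xbar)(yi-ybar)) / sum((xi-xbar)^2)
n = 3, xbar = 36/3 = 12, ybar = 19/3 ≈ 6.333333
Sxy = sum((xi-xbar)(yi-ybar)) = -92
Sxx = sum((xi-xbar)^2) = 186
b = Sxy / Sxx = -46/93 ≈ -0.494624
a = 6.333333 - (-0.494624) * 12 = 1141/93 ≈ 12.268817

12.2688


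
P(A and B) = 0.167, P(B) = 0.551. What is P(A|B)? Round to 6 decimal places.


P(A|B) = P(A and B) / P(B) = 0.167 / 0.551 = 167/551 ≈ 0.30308530

0.303085


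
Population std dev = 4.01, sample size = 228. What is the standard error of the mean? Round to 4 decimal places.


SE = sigma / sqrt(n)
sqrt(228) ≈ 15.099669
SE = 4.01 / 15.099669 ≈ 0.265569

0.2656


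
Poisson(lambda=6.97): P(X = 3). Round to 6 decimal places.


P = e^(-lam) * lam^k / k!
e^(-6.97) ≈ 0.0009396529
lam^k = 6.97^3 = 338.608873
k! = 3! = 6
P = 0.0009396529 * 338.608873 / 6 ≈ 0.053029

0.053029


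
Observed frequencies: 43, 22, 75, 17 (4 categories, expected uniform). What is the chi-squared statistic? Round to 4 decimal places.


chi2 = sum((O-E)^2/E), E = total/4
total = 157, E = 157/4 = 39.25
(43 - 39.25)^2 / 39.25 = 14.0625 / 39.25 = 225/628 ≈ 0.358280
(22 - 39.25)^2 / 39.25 = 297.5625 / 39.25 = 4761/628 ≈ 7.581210
(75 - 39.25)^2 / 39.25 = 1278.0625 / 39.25 = 20449/628 ≈ 32.562102
(17 - 39.25)^2 / 39.25 = 495.0625 / 39.25 = 7921/628 ≈ 12.613057
chi2 = 8339/157 ≈ 53.114650

53.1146


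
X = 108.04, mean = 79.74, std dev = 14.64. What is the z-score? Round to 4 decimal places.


z = (X - mu) / sigma
X - mu = 108.04 - 79.74 = 28.3
z = 28.3 / 14.64 = 1415/732 ≈ 1.933060

1.9331


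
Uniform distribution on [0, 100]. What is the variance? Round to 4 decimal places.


Var = (b-a)^2 / 12
(b-a)^2 = (100 - 0)^2 = 10000
Var = 10000/12 ≈ 833.333333

833.3333


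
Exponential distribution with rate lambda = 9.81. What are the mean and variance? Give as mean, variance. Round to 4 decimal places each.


mean = 1/lam, var = 1/lam^2
mean = 1 / 9.81 = 100/981 ≈ 0.101937
lam^2 = 9.81^2 = 96.2361
var = 1 / 96.2361 ≈ 0.010391

0.1019, 0.0104


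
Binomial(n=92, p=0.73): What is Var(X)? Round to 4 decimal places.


Var = n*p*(1-p) = 92 * 0.73 * 0.27 = 18.1332

18.1332


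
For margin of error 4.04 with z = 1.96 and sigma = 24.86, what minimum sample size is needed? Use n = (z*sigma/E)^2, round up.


z*sigma/E = 1.96 * 24.86 / 4.04 = 60907/5050 ≈ 12.060792
(z*sigma/E)^2 ≈ 145.462706
round up: n = 146

146


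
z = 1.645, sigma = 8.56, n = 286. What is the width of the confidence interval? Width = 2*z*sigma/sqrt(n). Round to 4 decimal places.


width = 2*z*sigma/sqrt(n)
2*z*sigma = 2 * 1.645 * 8.56 = 28.1624
sqrt(286) ≈ 16.911535
width = 28.1624 / 16.911535 ≈ 1.665278

1.6653


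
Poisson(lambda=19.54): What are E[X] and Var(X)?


E[X] = Var(X) = lambda = 19.54

19.54, 19.54


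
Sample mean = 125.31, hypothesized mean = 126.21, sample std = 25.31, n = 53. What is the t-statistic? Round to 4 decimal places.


t = (xbar - mu0) / (s/sqrt(n))
xbar - mu0 = 125.31 - 126.21 = -0.9
sqrt(53) ≈ 7.28010989
s/sqrt(n) = 25.31 / 7.28010989 ≈ 3.47659587
t = -0.9 / 3.47659587 ≈ -0.258874

-0.2589


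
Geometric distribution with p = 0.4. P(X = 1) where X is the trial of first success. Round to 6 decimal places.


P = (1-p)^(k-1) * p
(1-p)^(k-1) = 0.6^0 = 1
P = 1 * 0.4 = 0.4

0.400000


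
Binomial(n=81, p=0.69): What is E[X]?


E[X] = n*p = 81 * 0.69 = 55.89

55.89


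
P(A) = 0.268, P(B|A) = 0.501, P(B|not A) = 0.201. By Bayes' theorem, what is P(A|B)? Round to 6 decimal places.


P(A|B) = P(B|A)*P(A) / P(B), P(B) = P(B|A)*P(A) + P(B|not A)*P(not A)
P(B|A)*P(A) = 0.501 * 0.268 = 0.134268
P(B|not A)*P(not A) = 0.201 * 0.732 = 0.147132
P(B) = 0.134268 + 0.147132 = 0.2814
P(A|B) = 0.134268 / 0.2814 = 167/350 ≈ 0.47714286

0.477143


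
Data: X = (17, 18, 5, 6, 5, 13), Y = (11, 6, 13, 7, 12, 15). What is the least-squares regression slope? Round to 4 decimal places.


b = sum((xi-xbar)(yi-ybar)) / sum((xi-xbar)^2)
n = 6, xbar = 64/6 = 32/3 ≈ 10.666667, ybar = 64/6 = 32/3 ≈ 10.666667
Sxy = sum((xi-xbar)(yi-ybar)) = -77/3 ≈ -25.666667
Sxx = sum((xi-xbar)^2) = 556/3 ≈ 185.333333
b = Sxy / Sxx = -77/556 ≈ -0.138489

-0.1385


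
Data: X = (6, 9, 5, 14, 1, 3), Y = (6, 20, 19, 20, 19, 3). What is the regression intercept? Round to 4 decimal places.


a = ybar - b*xbar, where b = sum((xi-xbar)(yi-ybar)) / sum((xi-xbar)^2)
n = 6, xbar = 38/6 = 19/3 ≈ 6.333333, ybar = 87/6 = 14.5
Sxy = sum((xi-xbar)(yi-ybar)) = 68
Sxx = sum((xi-xbar)^2) = 322/3 ≈ 107.333333
b = Sxy / Sxx = 102/161 ≈ 0.633540
a = 14.5 - 0.633540 * 6.333333 = 3377/322 ≈ 10.487578

10.4876


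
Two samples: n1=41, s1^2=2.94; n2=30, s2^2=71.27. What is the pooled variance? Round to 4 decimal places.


sp^2 = ((n1-1)*s1^2 + (n2-1)*s2^2)/(n1+n2-2)
(n1-1)*s1^2 = 40 * 2.94 = 117.6
(n2-1)*s2^2 = 29 * 71.27 = 2066.83
numerator = 117.6 + 2066.83 = 2184.43
n1+n2-2 = 69
sp^2 = 2184.43 / 69 = 218443/6900 ≈ 31.658406

31.6584


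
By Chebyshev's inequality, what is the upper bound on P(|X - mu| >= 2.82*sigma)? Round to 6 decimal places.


P <= 1/k^2
k^2 = 2.82^2 = 7.9524
1/k^2 = 1 / 7.9524 ≈ 0.12574820

0.125748


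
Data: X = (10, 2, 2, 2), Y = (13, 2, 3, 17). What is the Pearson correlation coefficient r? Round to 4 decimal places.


r = sum((xi-xbar)(yi-ybar)) / sqrt(sum((xi-xbar)^2) * sum((yi-ybar)^2))
n = 4, xbar = 16/4 = 4, ybar = 35/4 = 8.75
Sxy = sum((xi-xbar)(yi-ybar)) = 34
Sxx = sum((xi-xbar)^2) = 48
Syy = sum((yi-ybar)^2) = 164.75
sqrt(Sxx*Syy) ≈ 88.926936
r = Sxy / sqrt(Sxx*Syy) = 34 / 88.926936 ≈ 0.382336

0.3823


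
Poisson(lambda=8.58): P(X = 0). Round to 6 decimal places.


P = e^(-lam) * lam^k / k!
e^(-8.58) ≈ 0.0001878250
lam^k = 8.58^0 = 1
k! = 0! = 1
P = 0.0001878250 * 1 / 1 ≈ 0.000188

0.000188


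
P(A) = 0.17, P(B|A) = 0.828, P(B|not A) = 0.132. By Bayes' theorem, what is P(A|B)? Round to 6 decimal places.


P(A|B) = P(B|A)*P(A) / P(B), P(B) = P(B|A)*P(A) + P(B|not A)*P(not A)
P(B|A)*P(A) = 0.828 * 0.17 = 0.14076
P(B|not A)*P(not A) = 0.132 * 0.83 = 0.10956
P(B) = 0.14076 + 0.10956 = 0.25032
P(A|B) = 0.14076 / 0.25032 = 1173/2086 ≈ 0.56232023

0.562320


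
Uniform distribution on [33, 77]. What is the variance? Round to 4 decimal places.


Var = (b-a)^2 / 12
(b-a)^2 = (77 - 33)^2 = 1936
Var = 1936/12 ≈ 161.333333

161.3333


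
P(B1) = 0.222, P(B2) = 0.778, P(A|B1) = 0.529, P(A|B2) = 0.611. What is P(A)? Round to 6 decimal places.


P(A) = P(A|B1)*P(B1) + P(A|B2)*P(B2)
P(A|B1)*P(B1) = 0.529 * 0.222 = 0.117438
P(A|B2)*P(B2) = 0.611 * 0.778 = 0.475358
P(A) = 0.117438 + 0.475358 = 0.592796

0.592796


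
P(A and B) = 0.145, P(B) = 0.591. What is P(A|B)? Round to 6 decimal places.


P(A|B) = P(A and B) / P(B) = 0.145 / 0.591 = 145/591 ≈ 0.24534687

0.245347


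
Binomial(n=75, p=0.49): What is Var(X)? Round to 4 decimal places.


Var = n*p*(1-p) = 75 * 0.49 * 0.51 = 18.7425

18.7425


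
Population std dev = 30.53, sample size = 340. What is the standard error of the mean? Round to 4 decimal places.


SE = sigma / sqrt(n)
sqrt(340) ≈ 18.439089
SE = 30.53 / 18.439089 ≈ 1.655722

1.6557


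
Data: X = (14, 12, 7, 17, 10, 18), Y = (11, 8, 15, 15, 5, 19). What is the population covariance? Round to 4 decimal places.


Cov = (1/n)*sum((xi-xbar)(yi-ybar))
n = 6, xbar = 78/6 = 13, ybar = 73/6 ≈ 12.166667
sum((xi-xbar)(yi-ybar)) = 53
Cov = 53 / 6 = 53/6 ≈ 8.833333

8.8333


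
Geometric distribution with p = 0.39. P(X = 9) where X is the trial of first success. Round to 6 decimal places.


P = (1-p)^(k-1) * p
(1-p)^(k-1) = 0.61^8 ≈ 0.01917073
P = 0.01917073 * 0.39 ≈ 0.007476585

0.007477


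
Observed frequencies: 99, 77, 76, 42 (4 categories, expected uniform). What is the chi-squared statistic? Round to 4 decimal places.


chi2 = sum((O-E)^2/E), E = total/4
total = 294, E = 294/4 = 73.5
(99 - 73.5)^2 / 73.5 = 650.25 / 73.5 = 867/98 ≈ 8.846939
(77 - 73.5)^2 / 73.5 = 12.25 / 73.5 = 1/6 ≈ 0.166667
(76 - 73.5)^2 / 73.5 = 6.25 / 73.5 = 25/294 ≈ 0.085034
(42 - 73.5)^2 / 73.5 = 992.25 / 73.5 = 13.5
chi2 = 3322/147 ≈ 22.598639

22.5986


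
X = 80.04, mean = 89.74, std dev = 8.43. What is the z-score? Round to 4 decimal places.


z = (X - mu) / sigma
X - mu = 80.04 - 89.74 = -9.7
z = -9.7 / 8.43 = -970/843 ≈ -1.150652

-1.1507


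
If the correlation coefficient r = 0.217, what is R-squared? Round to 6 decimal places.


R^2 = r^2 = (0.217)^2 = 0.047089

0.047089


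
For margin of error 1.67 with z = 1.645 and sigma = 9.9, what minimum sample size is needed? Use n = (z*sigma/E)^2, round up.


z*sigma/E = 1.645 * 9.9 / 1.67 = 32571/3340 ≈ 9.751796
(z*sigma/E)^2 ≈ 95.097533
round up: n = 96

96


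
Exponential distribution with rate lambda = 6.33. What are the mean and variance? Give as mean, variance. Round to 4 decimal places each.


mean = 1/lam, var = 1/lam^2
mean = 1 / 6.33 = 100/633 ≈ 0.157978
lam^2 = 6.33^2 = 40.0689
var = 1 / 40.0689 ≈ 0.024957

0.1580, 0.0250


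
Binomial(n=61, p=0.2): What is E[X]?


E[X] = n*p = 61 * 0.2 = 12.2

12.2


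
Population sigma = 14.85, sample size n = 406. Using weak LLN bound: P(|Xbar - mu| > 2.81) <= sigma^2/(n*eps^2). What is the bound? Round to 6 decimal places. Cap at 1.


bound = min(1, sigma^2/(n*eps^2))
sigma^2 = 14.85^2 = 220.5225
n*eps^2 = 406 * 2.81^2 = 406 * 7.8961 = 3205.8166
sigma^2/(n*eps^2) = 220.5225 / 3205.8166 ≈ 0.06878825

0.068788


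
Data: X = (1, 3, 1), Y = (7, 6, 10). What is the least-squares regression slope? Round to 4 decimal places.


b = sum((xi-xbar)(yi-ybar)) / sum((xi-xbar)^2)
n = 3, xbar = 5/3 ≈ 1.666667, ybar = 23/3 ≈ 7.666667
Sxy = sum((xi-xbar)(yi-ybar)) = -10/3 ≈ -3.333333
Sxx = sum((xi-xbar)^2) = 8/3 ≈ 2.666667
b = Sxy / Sxx = -1.25

-1.2500


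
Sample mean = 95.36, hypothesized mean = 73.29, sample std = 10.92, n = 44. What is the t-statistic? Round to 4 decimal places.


t = (xbar - mu0) / (s/sqrt(n))
xbar - mu0 = 95.36 - 73.29 = 22.07
sqrt(44) ≈ 6.63324958
s/sqrt(n) = 10.92 / 6.63324958 ≈ 1.64625194
t = 22.07 / 1.64625194 ≈ 13.406210

13.4062


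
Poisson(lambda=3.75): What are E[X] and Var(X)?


E[X] = Var(X) = lambda = 3.75

3.75, 3.75


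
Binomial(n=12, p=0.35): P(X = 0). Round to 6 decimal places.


P = C(n,k) * p^k * (1-p)^(n-k)
C(12,0) = 1
p^k = 0.35^0 = 1
(1-p)^(n-k) = 0.65^12 ≈ 0.005688009
P = 1 * 1 * 0.005688009 ≈ 0.005688

0.005688


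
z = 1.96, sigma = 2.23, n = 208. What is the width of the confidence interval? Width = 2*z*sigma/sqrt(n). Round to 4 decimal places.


width = 2*z*sigma/sqrt(n)
2*z*sigma = 2 * 1.96 * 2.23 = 8.7416
sqrt(208) ≈ 14.422205
width = 8.7416 / 14.422205 ≈ 0.606121

0.6061


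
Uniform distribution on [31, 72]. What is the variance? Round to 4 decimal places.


Var = (b-a)^2 / 12
(b-a)^2 = (72 - 31)^2 = 1681
Var = 1681/12 ≈ 140.083333

140.0833


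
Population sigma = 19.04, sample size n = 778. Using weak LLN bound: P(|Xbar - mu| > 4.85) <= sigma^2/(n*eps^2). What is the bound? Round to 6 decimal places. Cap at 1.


bound = min(1, sigma^2/(n*eps^2))
sigma^2 = 19.04^2 = 362.5216
n*eps^2 = 778 * 4.85^2 = 778 * 23.5225 = 18300.505
sigma^2/(n*eps^2) = 362.5216 / 18300.505 ≈ 0.01980938

0.019809


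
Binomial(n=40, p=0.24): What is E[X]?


E[X] = n*p = 40 * 0.24 = 9.6

9.6


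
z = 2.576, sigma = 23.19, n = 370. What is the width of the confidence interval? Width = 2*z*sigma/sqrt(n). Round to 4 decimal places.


width = 2*z*sigma/sqrt(n)
2*z*sigma = 2 * 2.576 * 23.19 = 119.47488
sqrt(370) ≈ 19.235384
width = 119.47488 / 19.235384 ≈ 6.211203

6.2112


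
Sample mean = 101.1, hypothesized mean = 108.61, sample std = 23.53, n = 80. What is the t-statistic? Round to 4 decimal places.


t = (xbar - mu0) / (s/sqrt(n))
xbar - mu0 = 101.1 - 108.61 = -7.51
sqrt(80) ≈ 8.94427191
s/sqrt(n) = 23.53 / 8.94427191 ≈ 2.63073398
t = -7.51 / 2.63073398 ≈ -2.854717

-2.8547


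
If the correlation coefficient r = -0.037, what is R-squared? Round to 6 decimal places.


R^2 = r^2 = (-0.037)^2 = 0.001369

0.001369


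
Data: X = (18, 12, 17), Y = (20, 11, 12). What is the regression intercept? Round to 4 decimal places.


a = ybar - b*xbar, where b = sum((xi-xbar)(yi-ybar)) / sum((xi-xbar)^2)
n = 3, xbar = 47/3 ≈ 15.666667, ybar = 43/3 ≈ 14.333333
Sxy = sum((xi-xbar)(yi-ybar)) = 67/3 ≈ 22.333333
Sxx = sum((xi-xbar)^2) = 62/3 ≈ 20.666667
b = Sxy / Sxx = 67/62 ≈ 1.080645
a = 14.333333 - 1.080645 * 15.666667 = -161/62 ≈ -2.596774

-2.5968


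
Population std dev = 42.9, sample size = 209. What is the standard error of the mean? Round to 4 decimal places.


SE = sigma / sqrt(n)
sqrt(209) ≈ 14.456832
SE = 42.9 / 14.456832 ≈ 2.967455

2.9675


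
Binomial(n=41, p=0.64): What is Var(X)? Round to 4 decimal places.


Var = n*p*(1-p) = 41 * 0.64 * 0.36 = 9.4464

9.4464


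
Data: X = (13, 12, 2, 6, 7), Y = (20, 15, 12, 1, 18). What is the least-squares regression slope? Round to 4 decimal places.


b = sum((xi-xbar)(yi-ybar)) / sum((xi-xbar)^2)
n = 5, xbar = 40/5 = 8, ybar = 66/5 = 13.2
Sxy = sum((xi-xbar)(yi-ybar)) = 68
Sxx = sum((xi-xbar)^2) = 82
b = Sxy / Sxx = 34/41 ≈ 0.829268

0.8293


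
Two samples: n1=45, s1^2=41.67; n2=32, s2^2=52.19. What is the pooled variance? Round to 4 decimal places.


sp^2 = ((n1-1)*s1^2 + (n2-1)*s2^2)/(n1+n2-2)
(n1-1)*s1^2 = 44 * 41.67 = 1833.48
(n2-1)*s2^2 = 31 * 52.19 = 1617.89
numerator = 1833.48 + 1617.89 = 3451.37
n1+n2-2 = 75
sp^2 = 3451.37 / 75 = 345137/7500 ≈ 46.018267

46.0183


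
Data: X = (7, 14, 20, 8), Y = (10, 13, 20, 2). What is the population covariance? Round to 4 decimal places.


Cov = (1/n)*sum((xi-xbar)(yi-ybar))
n = 4, xbar = 49/4 = 12.25, ybar = 45/4 = 11.25
sum((xi-xbar)(yi-ybar)) = 116.75
Cov = 116.75 / 4 = 29.1875

29.1875


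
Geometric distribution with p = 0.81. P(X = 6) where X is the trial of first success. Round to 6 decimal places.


P = (1-p)^(k-1) * p
(1-p)^(k-1) = 0.19^5 = 0.0002476099
P = 0.0002476099 * 0.81 ≈ 0.0002005640

0.000201


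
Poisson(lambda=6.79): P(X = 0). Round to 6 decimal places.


P = e^(-lam) * lam^k / k!
e^(-6.79) ≈ 0.001124969
lam^k = 6.79^0 = 1
k! = 0! = 1
P = 0.001124969 * 1 / 1 ≈ 0.001125

0.001125


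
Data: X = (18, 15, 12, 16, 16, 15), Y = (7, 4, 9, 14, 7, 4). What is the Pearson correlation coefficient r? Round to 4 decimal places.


r = sum((xi-xbar)(yi-ybar)) / sqrt(sum((xi-xbar)^2) * sum((yi-ybar)^2))
n = 6, xbar = 92/6 = 46/3 ≈ 15.333333, ybar = 45/6 = 7.5
Sxy = sum((xi-xbar)(yi-ybar)) = 0
Sxx = sum((xi-xbar)^2) = 58/3 ≈ 19.333333
Syy = sum((yi-ybar)^2) = 69.5
sqrt(Sxx*Syy) ≈ 36.656059
r = Sxy / sqrt(Sxx*Syy) = 0 / 36.656059 ≈ 0.000000

0.0000


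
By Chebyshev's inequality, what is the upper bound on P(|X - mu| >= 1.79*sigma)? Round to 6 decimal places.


P <= 1/k^2
k^2 = 1.79^2 = 3.2041
1/k^2 = 1 / 3.2041 ≈ 0.31210012

0.312100


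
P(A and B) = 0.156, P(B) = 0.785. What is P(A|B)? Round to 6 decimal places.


P(A|B) = P(A and B) / P(B) = 0.156 / 0.785 = 156/785 ≈ 0.19872611

0.198726


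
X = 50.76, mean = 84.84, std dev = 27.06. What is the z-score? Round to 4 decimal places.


z = (X - mu) / sigma
X - mu = 50.76 - 84.84 = -34.08
z = -34.08 / 27.06 = -568/451 ≈ -1.259424

-1.2594


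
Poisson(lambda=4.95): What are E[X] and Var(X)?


E[X] = Var(X) = lambda = 4.95

4.95, 4.95


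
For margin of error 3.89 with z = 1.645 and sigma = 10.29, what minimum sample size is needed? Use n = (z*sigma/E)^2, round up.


z*sigma/E = 1.645 * 10.29 / 3.89 ≈ 4.351427
(z*sigma/E)^2 ≈ 18.934915
round up: n = 19

19


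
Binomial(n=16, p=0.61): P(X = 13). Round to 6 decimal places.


P = C(n,k) * p^k * (1-p)^(n-k)
C(16,13) = 560
p^k = 0.61^13 ≈ 0.001619153
(1-p)^(n-k) = 0.39^3 = 0.059319
P = 560 * 0.001619153 * 0.059319 ≈ 0.053786

0.053786


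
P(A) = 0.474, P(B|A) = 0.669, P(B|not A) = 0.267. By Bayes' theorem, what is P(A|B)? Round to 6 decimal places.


P(A|B) = P(B|A)*P(A) / P(B), P(B) = P(B|A)*P(A) + P(B|not A)*P(not A)
P(B|A)*P(A) = 0.669 * 0.474 = 0.317106
P(B|not A)*P(not A) = 0.267 * 0.526 = 0.140442
P(B) = 0.317106 + 0.140442 = 0.457548
P(A|B) = 0.317106 / 0.457548 ≈ 0.69305515

0.693055


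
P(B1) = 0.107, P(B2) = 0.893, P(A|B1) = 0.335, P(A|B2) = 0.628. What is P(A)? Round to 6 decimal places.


P(A) = P(A|B1)*P(B1) + P(A|B2)*P(B2)
P(A|B1)*P(B1) = 0.335 * 0.107 = 0.035845
P(A|B2)*P(B2) = 0.628 * 0.893 = 0.560804
P(A) = 0.035845 + 0.560804 = 0.596649

0.596649


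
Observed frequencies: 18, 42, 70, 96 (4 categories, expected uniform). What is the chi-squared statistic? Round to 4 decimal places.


chi2 = sum((O-E)^2/E), E = total/4
total = 226, E = 226/4 = 56.5
(18 - 56.5)^2 / 56.5 = 1482.25 / 56.5 = 5929/226 ≈ 26.234513
(42 - 56.5)^2 / 56.5 = 210.25 / 56.5 = 841/226 ≈ 3.721239
(70 - 56.5)^2 / 56.5 = 182.25 / 56.5 = 729/226 ≈ 3.225664
(96 - 56.5)^2 / 56.5 = 1560.25 / 56.5 = 6241/226 ≈ 27.615044
chi2 = 6870/113 ≈ 60.796460

60.7965


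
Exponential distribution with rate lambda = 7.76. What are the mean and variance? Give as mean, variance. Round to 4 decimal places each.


mean = 1/lam, var = 1/lam^2
mean = 1 / 7.76 = 25/194 ≈ 0.128866
lam^2 = 7.76^2 = 60.2176
var = 1 / 60.2176 ≈ 0.016606

0.1289, 0.0166


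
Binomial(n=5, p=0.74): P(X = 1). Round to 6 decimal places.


P = C(n,k) * p^k * (1-p)^(n-k)
C(5,1) = 5
p^k = 0.74^1 = 0.74
(1-p)^(n-k) = 0.26^4 = 0.00456976
P = 5 * 0.74 * 0.00456976 ≈ 0.016908

0.016908


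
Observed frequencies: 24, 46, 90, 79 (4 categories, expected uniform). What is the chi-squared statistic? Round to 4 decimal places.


chi2 = sum((O-E)^2/E), E = total/4
total = 239, E = 239/4 = 59.75
(24 - 59.75)^2 / 59.75 = 1278.0625 / 59.75 = 20449/956 ≈ 21.390167
(46 - 59.75)^2 / 59.75 = 189.0625 / 59.75 = 3025/956 ≈ 3.164226
(90 - 59.75)^2 / 59.75 = 915.0625 / 59.75 = 14641/956 ≈ 15.314854
(79 - 59.75)^2 / 59.75 = 370.5625 / 59.75 = 5929/956 ≈ 6.201883
chi2 = 11011/239 ≈ 46.071130

46.0711


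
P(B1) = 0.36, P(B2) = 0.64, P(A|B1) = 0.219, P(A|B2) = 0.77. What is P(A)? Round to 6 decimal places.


P(A) = P(A|B1)*P(B1) + P(A|B2)*P(B2)
P(A|B1)*P(B1) = 0.219 * 0.36 = 0.07884
P(A|B2)*P(B2) = 0.77 * 0.64 = 0.4928
P(A) = 0.07884 + 0.4928 = 0.57164

0.571640


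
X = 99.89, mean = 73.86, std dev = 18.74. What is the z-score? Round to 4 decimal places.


z = (X - mu) / sigma
X - mu = 99.89 - 73.86 = 26.03
z = 26.03 / 18.74 = 2603/1874 ≈ 1.389007

1.3890


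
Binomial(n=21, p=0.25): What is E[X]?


E[X] = n*p = 21 * 0.25 = 5.25

5.25


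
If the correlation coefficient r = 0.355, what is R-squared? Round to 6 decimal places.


R^2 = r^2 = (0.355)^2 = 0.126025

0.126025


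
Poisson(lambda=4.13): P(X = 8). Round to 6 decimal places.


P = e^(-lam) * lam^k / k!
e^(-4.13) ≈ 0.01608288
lam^k = 4.13^8 ≈ 84644.825353
k! = 8! = 40320
P = 0.01608288 * 84644.825353 / 40320 ≈ 0.033763

0.033763


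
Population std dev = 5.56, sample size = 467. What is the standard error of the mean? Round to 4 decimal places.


SE = sigma / sqrt(n)
sqrt(467) ≈ 21.610183
SE = 5.56 / 21.610183 ≈ 0.257286

0.2573


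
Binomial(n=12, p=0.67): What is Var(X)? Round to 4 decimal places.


Var = n*p*(1-p) = 12 * 0.67 * 0.33 = 2.6532

2.6532


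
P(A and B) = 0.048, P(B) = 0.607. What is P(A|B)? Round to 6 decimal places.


P(A|B) = P(A and B) / P(B) = 0.048 / 0.607 = 48/607 ≈ 0.07907743

0.079077
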